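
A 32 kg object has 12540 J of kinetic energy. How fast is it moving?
v = √(2·KE/m) = √(2·12540/32) = 28.0 m/s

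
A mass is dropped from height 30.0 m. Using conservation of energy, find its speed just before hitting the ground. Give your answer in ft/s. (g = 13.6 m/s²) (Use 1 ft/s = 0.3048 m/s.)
mgh = ½mv² ⇒ v = √(2gh) = √(2·13.6·30.0) = 28.5657 m/s = 93.72 ft/s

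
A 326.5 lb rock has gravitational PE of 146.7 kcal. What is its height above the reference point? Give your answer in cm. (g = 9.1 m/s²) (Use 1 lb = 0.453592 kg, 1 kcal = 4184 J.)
Convert to SI: m = 148.098 kg, PE = 613793 J
h = PE/(mg) = 613793/(148.098·9.1) = 455.441 m = 45540 cm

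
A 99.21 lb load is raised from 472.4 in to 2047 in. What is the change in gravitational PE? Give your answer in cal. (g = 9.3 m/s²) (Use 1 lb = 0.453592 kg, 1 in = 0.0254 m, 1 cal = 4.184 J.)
Convert to SI: m = 45.0009 kg, Δh = 39.9948 m
ΔPE = mgΔh = (45.0009)(9.3)(39.9948) = 16738.2 J = 4001 cal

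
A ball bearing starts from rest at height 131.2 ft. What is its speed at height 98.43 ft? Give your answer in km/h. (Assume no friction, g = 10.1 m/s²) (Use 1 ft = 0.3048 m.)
Convert to SI: h₁−h₂ = 9.9883 m
mgh₁ = mgh₂ + ½mv² ⇒ v = √(2g(h₁−h₂)) = √(2·10.1·9.9883) = 14.2044 m/s = 51.14 km/h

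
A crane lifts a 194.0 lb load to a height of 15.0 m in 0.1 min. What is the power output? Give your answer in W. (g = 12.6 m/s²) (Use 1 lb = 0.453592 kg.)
Convert to SI: m = 87.9968 kg, h = 15.0 m, t = 6.0 s
P = mgh/t = (87.9968)(12.6)(15.0)/6.0 = 2772 W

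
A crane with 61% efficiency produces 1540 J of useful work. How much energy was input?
W_in = W_out/η = 1540/0.61 = 2525 J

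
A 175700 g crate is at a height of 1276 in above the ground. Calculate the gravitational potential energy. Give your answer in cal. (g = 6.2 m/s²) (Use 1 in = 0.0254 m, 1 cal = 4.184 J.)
Convert to SI: m = 175.7 kg, h = 32.4104 m
PE = mgh = (175.7)(6.2)(32.4104) = 35305.9 J = 8438 cal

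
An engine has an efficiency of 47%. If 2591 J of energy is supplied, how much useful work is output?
W_out = η·W_in = 0.47·2591 = 1217.77 J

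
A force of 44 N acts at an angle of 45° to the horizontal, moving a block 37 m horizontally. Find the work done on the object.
W = F·d·cosθ = (44)(37)cos(45°) = 1151 J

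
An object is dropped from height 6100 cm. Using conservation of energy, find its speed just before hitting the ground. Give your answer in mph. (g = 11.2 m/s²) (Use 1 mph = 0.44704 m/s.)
Convert to SI: h = 61.0 m
mgh = ½mv² ⇒ v = √(2gh) = √(2·11.2·61.0) = 36.9648 m/s = 82.69 mph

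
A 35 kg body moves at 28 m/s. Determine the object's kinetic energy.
KE = ½mv² = ½(35)(28)² = 13720.0 J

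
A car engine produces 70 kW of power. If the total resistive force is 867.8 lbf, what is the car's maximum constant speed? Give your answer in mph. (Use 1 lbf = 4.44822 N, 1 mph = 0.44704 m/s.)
Convert to SI: F = 3860.17 N
P = Fv ⇒ v = P/F = 70000 W/3860.17 N = 18.1339 m/s = 40.56 mph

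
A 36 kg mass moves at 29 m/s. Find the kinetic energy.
KE = ½mv² = ½(36)(29)² = 15138.0 J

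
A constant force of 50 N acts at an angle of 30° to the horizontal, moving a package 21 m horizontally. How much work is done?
W = F·d·cosθ = (50)(21)cos(30°) = 909.3 J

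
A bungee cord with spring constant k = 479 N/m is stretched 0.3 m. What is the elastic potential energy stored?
PE = ½kx² = ½(479)(0.3)² = 21.56 J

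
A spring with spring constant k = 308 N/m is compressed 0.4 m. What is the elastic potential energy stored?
PE = ½kx² = ½(308)(0.4)² = 24.64 J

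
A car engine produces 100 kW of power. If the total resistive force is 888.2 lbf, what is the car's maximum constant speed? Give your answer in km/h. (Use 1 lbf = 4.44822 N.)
Convert to SI: F = 3950.91 N
P = Fv ⇒ v = P/F = 100000 W/3950.91 N = 25.3106 m/s = 91.12 km/h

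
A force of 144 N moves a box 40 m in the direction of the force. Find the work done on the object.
W = F·d = (144)(40) = 5760 J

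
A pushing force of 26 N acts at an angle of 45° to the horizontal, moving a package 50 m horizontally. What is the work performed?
W = F·d·cosθ = (26)(50)cos(45°) = 919.2 J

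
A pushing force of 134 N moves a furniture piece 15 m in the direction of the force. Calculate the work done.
W = F·d = (134)(15) = 2010 J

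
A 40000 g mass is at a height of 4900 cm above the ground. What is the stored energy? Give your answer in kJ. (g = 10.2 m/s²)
Convert to SI: m = 40.0 kg, h = 49.0 m
PE = mgh = (40.0)(10.2)(49.0) = 19992.0 J = 19.99 kJ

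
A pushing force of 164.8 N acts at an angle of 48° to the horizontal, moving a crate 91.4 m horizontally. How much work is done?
W = F·d·cosθ = (164.8)(91.4)cos(48°) = 10080 J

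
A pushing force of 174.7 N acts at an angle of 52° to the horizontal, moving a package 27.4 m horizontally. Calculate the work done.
W = F·d·cosθ = (174.7)(27.4)cos(52°) = 2947 J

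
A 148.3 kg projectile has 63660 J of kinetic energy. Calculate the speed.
v = √(2·KE/m) = √(2·63660/148.3) = 29.3 m/s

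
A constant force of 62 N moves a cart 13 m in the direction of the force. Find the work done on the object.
W = F·d = (62)(13) = 806.0 J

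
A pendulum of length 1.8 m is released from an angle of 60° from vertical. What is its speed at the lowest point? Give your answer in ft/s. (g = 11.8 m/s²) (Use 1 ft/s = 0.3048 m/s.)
h = L(1 − cosθ) = 1.8(1 − cos60°) = 0.9 m
v = √(2gh) = √(2·11.8·0.9) = 4.60869 m/s = 15.12 ft/s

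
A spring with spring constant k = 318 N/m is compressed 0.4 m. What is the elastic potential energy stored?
PE = ½kx² = ½(318)(0.4)² = 25.44 J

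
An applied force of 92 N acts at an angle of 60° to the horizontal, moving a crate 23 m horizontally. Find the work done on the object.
W = F·d·cosθ = (92)(23)cos(60°) = 1058 J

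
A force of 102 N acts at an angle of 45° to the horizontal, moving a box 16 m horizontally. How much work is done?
W = F·d·cosθ = (102)(16)cos(45°) = 1154 J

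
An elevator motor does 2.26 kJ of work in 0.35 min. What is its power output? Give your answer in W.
Convert to SI: W = 2260.0 J, t = 21.0 s
P = W/t = 2260.0/21.0 = 107.6 W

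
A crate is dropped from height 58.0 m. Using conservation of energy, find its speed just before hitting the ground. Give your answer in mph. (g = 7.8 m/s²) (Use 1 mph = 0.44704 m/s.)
mgh = ½mv² ⇒ v = √(2gh) = √(2·7.8·58.0) = 30.0799 m/s = 67.29 mph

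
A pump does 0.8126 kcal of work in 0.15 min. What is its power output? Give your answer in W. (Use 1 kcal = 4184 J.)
Convert to SI: W = 3399.92 J, t = 9.0 s
P = W/t = 3399.92/9.0 = 377.8 W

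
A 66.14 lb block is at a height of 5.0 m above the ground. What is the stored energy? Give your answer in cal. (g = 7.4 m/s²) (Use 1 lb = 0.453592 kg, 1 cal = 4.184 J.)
Convert to SI: m = 30.0006 kg, h = 5.0 m
PE = mgh = (30.0006)(7.4)(5.0) = 1110.02 J = 265.3 cal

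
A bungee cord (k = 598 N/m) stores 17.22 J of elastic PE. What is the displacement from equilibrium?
x = √(2·PE/k) = √(2·17.22/598) = 0.24 m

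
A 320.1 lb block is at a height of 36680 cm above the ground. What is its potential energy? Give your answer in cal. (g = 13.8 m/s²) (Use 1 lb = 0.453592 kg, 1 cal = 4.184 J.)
Convert to SI: m = 145.195 kg, h = 366.8 m
PE = mgh = (145.195)(13.8)(366.8) = 734953 J = 175700 cal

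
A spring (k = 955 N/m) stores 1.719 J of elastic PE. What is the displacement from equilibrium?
x = √(2·PE/k) = √(2·1.719/955) = 0.06 m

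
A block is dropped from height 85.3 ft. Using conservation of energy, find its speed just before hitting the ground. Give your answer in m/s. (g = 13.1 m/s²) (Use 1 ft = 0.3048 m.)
Convert to SI: h = 25.9994 m
mgh = ½mv² ⇒ v = √(2gh) = √(2·13.1·25.9994) = 26.1 m/s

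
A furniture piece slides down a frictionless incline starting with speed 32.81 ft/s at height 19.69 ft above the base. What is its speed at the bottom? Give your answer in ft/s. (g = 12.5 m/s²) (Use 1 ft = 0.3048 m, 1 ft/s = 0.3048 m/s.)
Convert to SI: v₀ = 10.0005 m/s, h = 6.00151 m
½mv₀² + mgh = ½mv² ⇒ v = √(v₀² + 2gh) = √(10.0005² + 2·12.5·6.00151) = 15.8129 m/s = 51.88 ft/s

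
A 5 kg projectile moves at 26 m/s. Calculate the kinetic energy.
KE = ½mv² = ½(5)(26)² = 1690.0 J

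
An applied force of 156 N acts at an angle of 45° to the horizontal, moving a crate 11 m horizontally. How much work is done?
W = F·d·cosθ = (156)(11)cos(45°) = 1213 J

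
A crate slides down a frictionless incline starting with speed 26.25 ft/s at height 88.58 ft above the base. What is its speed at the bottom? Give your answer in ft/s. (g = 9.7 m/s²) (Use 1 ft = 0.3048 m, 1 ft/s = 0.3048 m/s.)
Convert to SI: v₀ = 8.001 m/s, h = 26.9992 m
½mv₀² + mgh = ½mv² ⇒ v = √(v₀² + 2gh) = √(8.001² + 2·9.7·26.9992) = 24.2446 m/s = 79.54 ft/s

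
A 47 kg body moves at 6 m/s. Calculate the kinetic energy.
KE = ½mv² = ½(47)(6)² = 846.0 J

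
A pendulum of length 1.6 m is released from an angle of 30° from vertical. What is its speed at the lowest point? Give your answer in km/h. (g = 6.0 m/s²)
h = L(1 − cosθ) = 1.6(1 − cos30°) = 0.214359 m
v = √(2gh) = √(2·6.0·0.214359) = 1.60384 m/s = 5.774 km/h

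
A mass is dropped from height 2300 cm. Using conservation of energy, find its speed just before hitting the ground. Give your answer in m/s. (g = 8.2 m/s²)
Convert to SI: h = 23.0 m
mgh = ½mv² ⇒ v = √(2gh) = √(2·8.2·23.0) = 19.42 m/s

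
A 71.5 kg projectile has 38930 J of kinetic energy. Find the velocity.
v = √(2·KE/m) = √(2·38930/71.5) = 33.0 m/s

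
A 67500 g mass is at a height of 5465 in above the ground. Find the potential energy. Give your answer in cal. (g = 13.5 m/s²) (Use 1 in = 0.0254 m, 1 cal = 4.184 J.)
Convert to SI: m = 67.5 kg, h = 138.811 m
PE = mgh = (67.5)(13.5)(138.811) = 126492 J = 30230 cal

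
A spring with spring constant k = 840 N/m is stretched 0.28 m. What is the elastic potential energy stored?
PE = ½kx² = ½(840)(0.28)² = 32.93 J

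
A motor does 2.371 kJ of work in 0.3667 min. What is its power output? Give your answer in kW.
Convert to SI: W = 2371.0 J, t = 22.002 s
P = W/t = 2371.0/22.002 = 107.763 W = 0.1078 kW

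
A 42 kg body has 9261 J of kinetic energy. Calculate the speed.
v = √(2·KE/m) = √(2·9261/42) = 21.0 m/s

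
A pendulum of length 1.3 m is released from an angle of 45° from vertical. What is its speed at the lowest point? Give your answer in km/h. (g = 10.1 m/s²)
h = L(1 − cosθ) = 1.3(1 − cos45°) = 0.380761 m
v = √(2gh) = √(2·10.1·0.380761) = 2.77333 m/s = 9.984 km/h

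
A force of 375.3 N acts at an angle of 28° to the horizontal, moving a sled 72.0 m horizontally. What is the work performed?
W = F·d·cosθ = (375.3)(72.0)cos(28°) = 23860 J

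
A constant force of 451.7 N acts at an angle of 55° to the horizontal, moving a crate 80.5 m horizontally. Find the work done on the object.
W = F·d·cosθ = (451.7)(80.5)cos(55°) = 20860 J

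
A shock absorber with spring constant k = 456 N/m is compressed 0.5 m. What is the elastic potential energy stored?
PE = ½kx² = ½(456)(0.5)² = 57.0 J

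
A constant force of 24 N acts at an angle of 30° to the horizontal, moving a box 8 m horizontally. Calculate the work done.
W = F·d·cosθ = (24)(8)cos(30°) = 166.3 J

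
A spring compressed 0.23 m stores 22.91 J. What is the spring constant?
k = 2·PE/x² = 2·22.91/(0.23)² = 866.2 N/m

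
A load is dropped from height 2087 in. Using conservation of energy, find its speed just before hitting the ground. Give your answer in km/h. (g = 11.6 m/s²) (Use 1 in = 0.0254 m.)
Convert to SI: h = 53.0098 m
mgh = ½mv² ⇒ v = √(2gh) = √(2·11.6·53.0098) = 35.0689 m/s = 126.2 km/h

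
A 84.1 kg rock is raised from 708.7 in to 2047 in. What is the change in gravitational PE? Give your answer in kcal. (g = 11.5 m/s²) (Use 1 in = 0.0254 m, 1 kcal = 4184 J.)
Convert to SI: m = 84.1 kg, Δh = 33.9928 m
ΔPE = mgΔh = (84.1)(11.5)(33.9928) = 32876.2 J = 7.858 kcal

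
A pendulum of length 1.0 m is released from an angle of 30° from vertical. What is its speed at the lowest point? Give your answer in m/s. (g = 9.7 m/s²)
h = L(1 − cosθ) = 1.0(1 − cos30°) = 0.133975 m
v = √(2gh) = √(2·9.7·0.133975) = 1.612 m/s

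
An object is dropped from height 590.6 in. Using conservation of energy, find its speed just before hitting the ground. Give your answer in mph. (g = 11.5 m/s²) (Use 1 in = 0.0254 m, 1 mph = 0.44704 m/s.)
Convert to SI: h = 15.0012 m
mgh = ½mv² ⇒ v = √(2gh) = √(2·11.5·15.0012) = 18.5749 m/s = 41.55 mph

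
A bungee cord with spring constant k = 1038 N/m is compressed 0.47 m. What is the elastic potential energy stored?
PE = ½kx² = ½(1038)(0.47)² = 114.6 J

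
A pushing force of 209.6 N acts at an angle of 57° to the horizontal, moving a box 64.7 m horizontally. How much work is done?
W = F·d·cosθ = (209.6)(64.7)cos(57°) = 7386 J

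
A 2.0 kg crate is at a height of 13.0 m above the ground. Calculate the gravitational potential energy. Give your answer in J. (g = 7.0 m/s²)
PE = mgh = (2.0)(7.0)(13.0) = 182.0 J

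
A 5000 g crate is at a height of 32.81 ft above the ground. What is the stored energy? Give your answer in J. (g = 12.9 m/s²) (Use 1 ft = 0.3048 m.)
Convert to SI: m = 5.0 kg, h = 10.0005 m
PE = mgh = (5.0)(12.9)(10.0005) = 645.0 J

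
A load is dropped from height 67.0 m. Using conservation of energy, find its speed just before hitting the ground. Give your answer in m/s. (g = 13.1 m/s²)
mgh = ½mv² ⇒ v = √(2gh) = √(2·13.1·67.0) = 41.9 m/s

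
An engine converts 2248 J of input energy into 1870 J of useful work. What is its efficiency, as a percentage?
η = W_out/W_in = 1870/2248 = 83.19%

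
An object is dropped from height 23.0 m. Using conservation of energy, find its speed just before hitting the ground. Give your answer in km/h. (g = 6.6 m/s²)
mgh = ½mv² ⇒ v = √(2gh) = √(2·6.6·23.0) = 17.4241 m/s = 62.73 km/h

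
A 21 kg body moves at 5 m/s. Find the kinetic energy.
KE = ½mv² = ½(21)(5)² = 262.5 J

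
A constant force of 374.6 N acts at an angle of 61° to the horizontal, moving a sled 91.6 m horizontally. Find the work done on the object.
W = F·d·cosθ = (374.6)(91.6)cos(61°) = 16640 J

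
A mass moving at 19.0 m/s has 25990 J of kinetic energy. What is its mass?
m = 2·KE/v² = 2·25990/(19.0)² = 144.0 kg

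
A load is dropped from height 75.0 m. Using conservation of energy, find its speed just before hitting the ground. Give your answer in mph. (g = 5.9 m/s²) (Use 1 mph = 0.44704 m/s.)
mgh = ½mv² ⇒ v = √(2gh) = √(2·5.9·75.0) = 29.7489 m/s = 66.55 mph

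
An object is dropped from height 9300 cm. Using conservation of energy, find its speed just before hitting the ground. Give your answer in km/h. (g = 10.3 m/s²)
Convert to SI: h = 93.0 m
mgh = ½mv² ⇒ v = √(2gh) = √(2·10.3·93.0) = 43.7699 m/s = 157.6 km/h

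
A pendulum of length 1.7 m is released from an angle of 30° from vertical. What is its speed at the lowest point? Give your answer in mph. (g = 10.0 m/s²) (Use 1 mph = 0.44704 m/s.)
h = L(1 − cosθ) = 1.7(1 − cos30°) = 0.227757 m
v = √(2gh) = √(2·10.0·0.227757) = 2.13428 m/s = 4.774 mph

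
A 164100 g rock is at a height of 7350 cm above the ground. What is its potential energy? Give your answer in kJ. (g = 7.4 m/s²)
Convert to SI: m = 164.1 kg, h = 73.5 m
PE = mgh = (164.1)(7.4)(73.5) = 89254.0 J = 89.25 kJ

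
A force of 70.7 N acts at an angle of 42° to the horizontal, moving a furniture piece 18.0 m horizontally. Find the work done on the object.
W = F·d·cosθ = (70.7)(18.0)cos(42°) = 945.7 J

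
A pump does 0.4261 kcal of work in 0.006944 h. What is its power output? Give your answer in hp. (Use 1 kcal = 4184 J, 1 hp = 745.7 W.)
Convert to SI: W = 1782.8 J, t = 24.9984 s
P = W/t = 1782.8/24.9984 = 71.3167 W = 0.09564 hp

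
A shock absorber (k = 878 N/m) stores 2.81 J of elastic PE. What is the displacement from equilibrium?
x = √(2·PE/k) = √(2·2.81/878) = 0.08001 m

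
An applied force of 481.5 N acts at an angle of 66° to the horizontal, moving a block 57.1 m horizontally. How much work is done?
W = F·d·cosθ = (481.5)(57.1)cos(66°) = 11180 J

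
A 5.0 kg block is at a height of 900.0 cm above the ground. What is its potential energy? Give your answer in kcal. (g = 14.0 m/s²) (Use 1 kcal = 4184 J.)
Convert to SI: m = 5.0 kg, h = 9.0 m
PE = mgh = (5.0)(14.0)(9.0) = 630.0 J = 0.1506 kcal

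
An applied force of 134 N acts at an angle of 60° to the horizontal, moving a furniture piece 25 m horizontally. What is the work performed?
W = F·d·cosθ = (134)(25)cos(60°) = 1675 J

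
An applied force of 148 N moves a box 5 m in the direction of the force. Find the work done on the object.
W = F·d = (148)(5) = 740.0 J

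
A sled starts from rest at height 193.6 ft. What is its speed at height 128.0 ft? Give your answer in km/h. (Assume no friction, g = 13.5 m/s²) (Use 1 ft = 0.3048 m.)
Convert to SI: h₁−h₂ = 19.9949 m
mgh₁ = mgh₂ + ½mv² ⇒ v = √(2g(h₁−h₂)) = √(2·13.5·19.9949) = 23.2349 m/s = 83.65 km/h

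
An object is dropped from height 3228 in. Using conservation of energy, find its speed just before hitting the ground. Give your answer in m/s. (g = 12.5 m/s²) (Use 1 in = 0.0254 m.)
Convert to SI: h = 81.9912 m
mgh = ½mv² ⇒ v = √(2gh) = √(2·12.5·81.9912) = 45.27 m/s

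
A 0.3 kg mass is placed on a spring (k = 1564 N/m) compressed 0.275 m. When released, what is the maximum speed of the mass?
½kx² = ½mv² ⇒ v = x√(k/m) = (0.275)√(1564/0.3) = 19.86 m/s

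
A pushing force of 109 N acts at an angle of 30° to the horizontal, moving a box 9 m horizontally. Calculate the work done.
W = F·d·cosθ = (109)(9)cos(30°) = 849.6 J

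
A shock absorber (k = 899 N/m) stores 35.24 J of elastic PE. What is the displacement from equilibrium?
x = √(2·PE/k) = √(2·35.24/899) = 0.28 m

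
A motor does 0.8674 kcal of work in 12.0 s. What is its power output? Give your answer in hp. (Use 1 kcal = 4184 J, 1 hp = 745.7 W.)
Convert to SI: W = 3629.2 J, t = 12.0 s
P = W/t = 3629.2/12.0 = 302.433 W = 0.4056 hp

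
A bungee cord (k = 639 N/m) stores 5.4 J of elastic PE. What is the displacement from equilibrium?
x = √(2·PE/k) = √(2·5.4/639) = 0.13 m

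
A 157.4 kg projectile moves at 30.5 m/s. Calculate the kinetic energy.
KE = ½mv² = ½(157.4)(30.5)² = 73210 J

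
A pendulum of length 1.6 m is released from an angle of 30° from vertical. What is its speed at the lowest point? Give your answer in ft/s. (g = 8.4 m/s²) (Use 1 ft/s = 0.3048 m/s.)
h = L(1 − cosθ) = 1.6(1 − cos30°) = 0.214359 m
v = √(2gh) = √(2·8.4·0.214359) = 1.89769 m/s = 6.226 ft/s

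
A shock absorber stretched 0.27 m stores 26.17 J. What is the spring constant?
k = 2·PE/x² = 2·26.17/(0.27)² = 718.0 N/m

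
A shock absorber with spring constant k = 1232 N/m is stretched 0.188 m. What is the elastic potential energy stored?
PE = ½kx² = ½(1232)(0.188)² = 21.77 J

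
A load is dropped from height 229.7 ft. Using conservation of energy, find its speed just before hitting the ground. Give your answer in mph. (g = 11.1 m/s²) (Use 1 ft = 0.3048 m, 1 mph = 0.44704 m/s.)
Convert to SI: h = 70.0126 m
mgh = ½mv² ⇒ v = √(2gh) = √(2·11.1·70.0126) = 39.4243 m/s = 88.19 mph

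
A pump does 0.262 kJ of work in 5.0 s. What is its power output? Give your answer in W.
Convert to SI: W = 262.0 J, t = 5.0 s
P = W/t = 262.0/5.0 = 52.4 W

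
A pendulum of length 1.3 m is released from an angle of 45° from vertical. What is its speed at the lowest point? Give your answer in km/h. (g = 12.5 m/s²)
h = L(1 − cosθ) = 1.3(1 − cos45°) = 0.380761 m
v = √(2gh) = √(2·12.5·0.380761) = 3.08529 m/s = 11.11 km/h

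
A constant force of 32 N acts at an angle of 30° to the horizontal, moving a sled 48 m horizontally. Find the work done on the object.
W = F·d·cosθ = (32)(48)cos(30°) = 1330 J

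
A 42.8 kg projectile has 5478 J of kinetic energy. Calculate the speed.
v = √(2·KE/m) = √(2·5478/42.8) = 16.0 m/s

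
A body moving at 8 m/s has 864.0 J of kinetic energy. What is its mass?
m = 2·KE/v² = 2·864.0/(8)² = 27.0 kg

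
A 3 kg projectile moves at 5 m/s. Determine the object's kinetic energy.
KE = ½mv² = ½(3)(5)² = 37.5 J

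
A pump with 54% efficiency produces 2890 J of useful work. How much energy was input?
W_in = W_out/η = 2890/0.54 = 5352 J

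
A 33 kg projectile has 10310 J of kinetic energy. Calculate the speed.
v = √(2·KE/m) = √(2·10310/33) = 25.0 m/s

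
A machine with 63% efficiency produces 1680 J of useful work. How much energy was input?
W_in = W_out/η = 1680/0.63 = 2667 J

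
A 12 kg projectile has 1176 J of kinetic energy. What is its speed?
v = √(2·KE/m) = √(2·1176/12) = 14.0 m/s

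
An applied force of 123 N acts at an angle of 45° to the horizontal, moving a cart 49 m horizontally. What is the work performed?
W = F·d·cosθ = (123)(49)cos(45°) = 4262 J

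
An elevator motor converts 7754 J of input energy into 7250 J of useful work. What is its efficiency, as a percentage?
η = W_out/W_in = 7250/7754 = 93.5%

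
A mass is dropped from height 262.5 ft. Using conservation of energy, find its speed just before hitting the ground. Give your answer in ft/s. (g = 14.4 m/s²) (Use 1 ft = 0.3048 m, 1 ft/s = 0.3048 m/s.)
Convert to SI: h = 80.01 m
mgh = ½mv² ⇒ v = √(2gh) = √(2·14.4·80.01) = 48.003 m/s = 157.5 ft/s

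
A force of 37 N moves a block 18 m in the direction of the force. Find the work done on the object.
W = F·d = (37)(18) = 666.0 J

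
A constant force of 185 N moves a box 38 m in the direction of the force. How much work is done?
W = F·d = (185)(38) = 7030 J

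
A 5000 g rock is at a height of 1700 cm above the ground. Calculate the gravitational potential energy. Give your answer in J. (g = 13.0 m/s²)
Convert to SI: m = 5.0 kg, h = 17.0 m
PE = mgh = (5.0)(13.0)(17.0) = 1105 J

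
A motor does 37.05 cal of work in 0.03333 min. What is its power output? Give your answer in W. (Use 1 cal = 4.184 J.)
Convert to SI: W = 155.017 J, t = 1.9998 s
P = W/t = 155.017/1.9998 = 77.52 W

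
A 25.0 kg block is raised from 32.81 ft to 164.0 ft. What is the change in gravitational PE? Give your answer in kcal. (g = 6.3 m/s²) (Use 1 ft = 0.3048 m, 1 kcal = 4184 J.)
Convert to SI: m = 25.0 kg, Δh = 39.9867 m
ΔPE = mgΔh = (25.0)(6.3)(39.9867) = 6297.91 J = 1.505 kcal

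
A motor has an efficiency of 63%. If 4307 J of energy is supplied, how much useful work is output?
W_out = η·W_in = 0.63·4307 = 2713.41 J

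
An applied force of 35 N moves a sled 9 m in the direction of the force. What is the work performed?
W = F·d = (35)(9) = 315.0 J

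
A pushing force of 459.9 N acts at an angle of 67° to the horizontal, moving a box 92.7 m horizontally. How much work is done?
W = F·d·cosθ = (459.9)(92.7)cos(67°) = 16660 J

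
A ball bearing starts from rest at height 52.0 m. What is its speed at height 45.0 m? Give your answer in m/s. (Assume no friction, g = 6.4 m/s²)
mgh₁ = mgh₂ + ½mv² ⇒ v = √(2g(h₁−h₂)) = √(2·6.4·7.0) = 9.466 m/s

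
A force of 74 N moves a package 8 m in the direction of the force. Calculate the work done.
W = F·d = (74)(8) = 592.0 J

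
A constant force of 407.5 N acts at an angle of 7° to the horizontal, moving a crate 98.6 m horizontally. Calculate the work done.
W = F·d·cosθ = (407.5)(98.6)cos(7°) = 39880 J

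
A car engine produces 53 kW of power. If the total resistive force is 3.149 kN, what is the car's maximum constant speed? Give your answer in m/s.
Convert to SI: F = 3149.0 N
P = Fv ⇒ v = P/F = 53000 W/3149.0 N = 16.83 m/s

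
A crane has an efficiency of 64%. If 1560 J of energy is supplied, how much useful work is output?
W_out = η·W_in = 0.64·1560 = 998.4 J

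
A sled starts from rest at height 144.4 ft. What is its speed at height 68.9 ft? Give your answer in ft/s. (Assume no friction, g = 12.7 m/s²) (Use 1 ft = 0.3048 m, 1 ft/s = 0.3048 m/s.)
Convert to SI: h₁−h₂ = 23.0124 m
mgh₁ = mgh₂ + ½mv² ⇒ v = √(2g(h₁−h₂)) = √(2·12.7·23.0124) = 24.1767 m/s = 79.32 ft/s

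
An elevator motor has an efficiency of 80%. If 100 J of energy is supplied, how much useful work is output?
W_out = η·W_in = 0.8·100 = 80.0 J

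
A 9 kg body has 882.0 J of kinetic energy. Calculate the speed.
v = √(2·KE/m) = √(2·882.0/9) = 14.0 m/s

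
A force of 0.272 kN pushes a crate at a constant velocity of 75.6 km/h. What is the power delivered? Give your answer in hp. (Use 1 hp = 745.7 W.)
Convert to SI: F = 272.0 N, v = 21.0 m/s
P = Fv = (272.0)(21.0) = 5712.0 W = 7.66 hp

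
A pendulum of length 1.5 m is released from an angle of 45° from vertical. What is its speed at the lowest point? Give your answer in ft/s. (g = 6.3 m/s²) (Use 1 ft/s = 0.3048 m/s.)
h = L(1 − cosθ) = 1.5(1 − cos45°) = 0.43934 m
v = √(2gh) = √(2·6.3·0.43934) = 2.3528 m/s = 7.719 ft/s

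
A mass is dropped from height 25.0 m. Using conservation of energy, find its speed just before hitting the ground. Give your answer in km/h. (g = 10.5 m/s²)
mgh = ½mv² ⇒ v = √(2gh) = √(2·10.5·25.0) = 22.9129 m/s = 82.49 km/h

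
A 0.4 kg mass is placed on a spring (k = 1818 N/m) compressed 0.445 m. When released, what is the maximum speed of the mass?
½kx² = ½mv² ⇒ v = x√(k/m) = (0.445)√(1818/0.4) = 30.0 m/s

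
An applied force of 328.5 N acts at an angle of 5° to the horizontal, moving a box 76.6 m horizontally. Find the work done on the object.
W = F·d·cosθ = (328.5)(76.6)cos(5°) = 25070 J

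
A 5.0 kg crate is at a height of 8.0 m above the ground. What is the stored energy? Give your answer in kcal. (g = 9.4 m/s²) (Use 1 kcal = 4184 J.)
PE = mgh = (5.0)(9.4)(8.0) = 376.0 J = 0.08987 kcal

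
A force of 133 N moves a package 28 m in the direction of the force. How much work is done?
W = F·d = (133)(28) = 3724 J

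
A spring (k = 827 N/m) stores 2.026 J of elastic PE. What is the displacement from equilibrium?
x = √(2·PE/k) = √(2·2.026/827) = 0.07 m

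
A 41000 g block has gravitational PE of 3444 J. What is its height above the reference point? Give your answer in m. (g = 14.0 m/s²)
Convert to SI: m = 41.0 kg, PE = 3444.0 J
h = PE/(mg) = 3444.0/(41.0·14.0) = 6.0 m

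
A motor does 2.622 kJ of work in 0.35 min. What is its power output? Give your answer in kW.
Convert to SI: W = 2622.0 J, t = 21.0 s
P = W/t = 2622.0/21.0 = 124.857 W = 0.1249 kW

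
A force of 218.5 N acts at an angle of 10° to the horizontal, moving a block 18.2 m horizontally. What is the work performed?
W = F·d·cosθ = (218.5)(18.2)cos(10°) = 3916 J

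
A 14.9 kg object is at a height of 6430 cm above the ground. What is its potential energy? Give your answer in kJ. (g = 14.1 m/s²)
Convert to SI: m = 14.9 kg, h = 64.3 m
PE = mgh = (14.9)(14.1)(64.3) = 13508.8 J = 13.51 kJ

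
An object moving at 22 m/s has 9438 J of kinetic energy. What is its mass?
m = 2·KE/v² = 2·9438/(22)² = 39.0 kg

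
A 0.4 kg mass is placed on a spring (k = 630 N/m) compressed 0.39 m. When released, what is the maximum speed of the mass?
½kx² = ½mv² ⇒ v = x√(k/m) = (0.39)√(630/0.4) = 15.48 m/s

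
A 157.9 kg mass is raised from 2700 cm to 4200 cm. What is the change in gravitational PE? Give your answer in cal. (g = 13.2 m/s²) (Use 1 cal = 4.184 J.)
Convert to SI: m = 157.9 kg, Δh = 15.0 m
ΔPE = mgΔh = (157.9)(13.2)(15.0) = 31264.2 J = 7472 cal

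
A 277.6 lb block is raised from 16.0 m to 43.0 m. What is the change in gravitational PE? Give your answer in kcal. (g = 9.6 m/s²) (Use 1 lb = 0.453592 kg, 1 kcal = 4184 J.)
Convert to SI: m = 125.917 kg, Δh = 27.0 m
ΔPE = mgΔh = (125.917)(9.6)(27.0) = 32637.7 J = 7.801 kcal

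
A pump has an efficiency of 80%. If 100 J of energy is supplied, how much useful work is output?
W_out = η·W_in = 0.8·100 = 80.0 J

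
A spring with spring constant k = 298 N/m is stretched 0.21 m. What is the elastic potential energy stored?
PE = ½kx² = ½(298)(0.21)² = 6.571 J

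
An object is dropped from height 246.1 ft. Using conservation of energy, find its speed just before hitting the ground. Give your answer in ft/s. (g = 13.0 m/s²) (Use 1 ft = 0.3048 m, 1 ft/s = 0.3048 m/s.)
Convert to SI: h = 75.0113 m
mgh = ½mv² ⇒ v = √(2gh) = √(2·13.0·75.0113) = 44.1621 m/s = 144.9 ft/s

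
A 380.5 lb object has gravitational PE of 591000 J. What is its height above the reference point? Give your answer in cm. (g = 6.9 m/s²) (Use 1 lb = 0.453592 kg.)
Convert to SI: m = 172.592 kg, PE = 591000 J
h = PE/(mg) = 591000/(172.592·6.9) = 496.27 m = 49630 cm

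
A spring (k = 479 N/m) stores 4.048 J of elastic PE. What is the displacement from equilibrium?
x = √(2·PE/k) = √(2·4.048/479) = 0.13 m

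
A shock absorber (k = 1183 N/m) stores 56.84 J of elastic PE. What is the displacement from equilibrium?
x = √(2·PE/k) = √(2·56.84/1183) = 0.31 m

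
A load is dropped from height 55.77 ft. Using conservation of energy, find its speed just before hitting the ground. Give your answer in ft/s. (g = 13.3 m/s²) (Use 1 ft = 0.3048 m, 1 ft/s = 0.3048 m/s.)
Convert to SI: h = 16.9987 m
mgh = ½mv² ⇒ v = √(2gh) = √(2·13.3·16.9987) = 21.2642 m/s = 69.76 ft/s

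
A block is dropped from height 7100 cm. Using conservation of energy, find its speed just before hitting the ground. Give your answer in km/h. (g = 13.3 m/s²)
Convert to SI: h = 71.0 m
mgh = ½mv² ⇒ v = √(2gh) = √(2·13.3·71.0) = 43.458 m/s = 156.4 km/h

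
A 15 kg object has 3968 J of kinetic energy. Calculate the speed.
v = √(2·KE/m) = √(2·3968/15) = 23.0 m/s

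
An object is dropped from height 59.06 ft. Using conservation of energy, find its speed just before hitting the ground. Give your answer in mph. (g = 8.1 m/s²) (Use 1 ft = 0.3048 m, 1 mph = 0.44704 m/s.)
Convert to SI: h = 18.0015 m
mgh = ½mv² ⇒ v = √(2gh) = √(2·8.1·18.0015) = 17.077 m/s = 38.2 mph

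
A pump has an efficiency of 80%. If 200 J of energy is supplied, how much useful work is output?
W_out = η·W_in = 0.8·200 = 160.0 J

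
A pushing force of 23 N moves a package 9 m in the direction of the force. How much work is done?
W = F·d = (23)(9) = 207.0 J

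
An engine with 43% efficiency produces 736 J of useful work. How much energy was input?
W_in = W_out/η = 736/0.43 = 1712 J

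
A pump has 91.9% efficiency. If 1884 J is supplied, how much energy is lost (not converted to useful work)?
W_lost = W_in(1 − η) = 1884·(1 − 0.919) = 152.6 J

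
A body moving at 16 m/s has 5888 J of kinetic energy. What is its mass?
m = 2·KE/v² = 2·5888/(16)² = 46.0 kg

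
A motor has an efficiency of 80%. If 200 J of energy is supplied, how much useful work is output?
W_out = η·W_in = 0.8·200 = 160.0 J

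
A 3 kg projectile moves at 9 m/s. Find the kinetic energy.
KE = ½mv² = ½(3)(9)² = 121.5 J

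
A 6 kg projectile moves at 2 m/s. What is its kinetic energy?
KE = ½mv² = ½(6)(2)² = 12.0 J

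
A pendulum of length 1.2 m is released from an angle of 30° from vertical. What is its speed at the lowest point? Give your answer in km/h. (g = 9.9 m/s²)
h = L(1 − cosθ) = 1.2(1 − cos30°) = 0.16077 m
v = √(2gh) = √(2·9.9·0.16077) = 1.78416 m/s = 6.423 km/h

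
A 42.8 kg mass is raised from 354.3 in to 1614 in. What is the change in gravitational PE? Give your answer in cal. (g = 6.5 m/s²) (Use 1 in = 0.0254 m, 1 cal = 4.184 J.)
Convert to SI: m = 42.8 kg, Δh = 31.9964 m
ΔPE = mgΔh = (42.8)(6.5)(31.9964) = 8901.39 J = 2127 cal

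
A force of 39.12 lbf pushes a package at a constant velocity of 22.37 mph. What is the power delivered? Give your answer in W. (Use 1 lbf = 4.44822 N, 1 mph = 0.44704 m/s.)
Convert to SI: F = 174.014 N, v = 10.0003 m/s
P = Fv = (174.014)(10.0003) = 1740 W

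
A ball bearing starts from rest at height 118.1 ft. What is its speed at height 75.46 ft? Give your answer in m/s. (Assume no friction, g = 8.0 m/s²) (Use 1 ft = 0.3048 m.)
Convert to SI: h₁−h₂ = 12.9967 m
mgh₁ = mgh₂ + ½mv² ⇒ v = √(2g(h₁−h₂)) = √(2·8.0·12.9967) = 14.42 m/s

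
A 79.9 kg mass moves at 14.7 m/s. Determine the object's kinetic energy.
KE = ½mv² = ½(79.9)(14.7)² = 8633 J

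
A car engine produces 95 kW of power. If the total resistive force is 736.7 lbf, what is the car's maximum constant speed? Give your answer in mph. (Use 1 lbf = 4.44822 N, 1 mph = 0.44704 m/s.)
Convert to SI: F = 3277.0 N
P = Fv ⇒ v = P/F = 95000 W/3277.0 N = 28.9899 m/s = 64.85 mph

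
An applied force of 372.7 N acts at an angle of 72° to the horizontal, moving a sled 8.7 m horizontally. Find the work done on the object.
W = F·d·cosθ = (372.7)(8.7)cos(72°) = 1002 J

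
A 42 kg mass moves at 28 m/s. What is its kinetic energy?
KE = ½mv² = ½(42)(28)² = 16464.0 J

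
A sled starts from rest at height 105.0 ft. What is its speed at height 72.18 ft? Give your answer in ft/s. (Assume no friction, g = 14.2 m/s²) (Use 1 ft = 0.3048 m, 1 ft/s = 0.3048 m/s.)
Convert to SI: h₁−h₂ = 10.0035 m
mgh₁ = mgh₂ + ½mv² ⇒ v = √(2g(h₁−h₂)) = √(2·14.2·10.0035) = 16.8553 m/s = 55.3 ft/s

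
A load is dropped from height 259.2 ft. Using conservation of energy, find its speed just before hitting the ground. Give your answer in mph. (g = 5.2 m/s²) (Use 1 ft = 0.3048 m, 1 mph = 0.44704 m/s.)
Convert to SI: h = 79.0042 m
mgh = ½mv² ⇒ v = √(2gh) = √(2·5.2·79.0042) = 28.6643 m/s = 64.12 mph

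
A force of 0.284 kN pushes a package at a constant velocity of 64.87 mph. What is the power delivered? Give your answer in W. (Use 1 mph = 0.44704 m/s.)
Convert to SI: F = 284.0 N, v = 28.9995 m/s
P = Fv = (284.0)(28.9995) = 8236 W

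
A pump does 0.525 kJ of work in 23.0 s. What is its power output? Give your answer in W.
Convert to SI: W = 525.0 J, t = 23.0 s
P = W/t = 525.0/23.0 = 22.83 W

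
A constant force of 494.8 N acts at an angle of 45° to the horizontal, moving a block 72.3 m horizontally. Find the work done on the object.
W = F·d·cosθ = (494.8)(72.3)cos(45°) = 25300 J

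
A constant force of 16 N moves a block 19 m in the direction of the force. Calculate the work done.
W = F·d = (16)(19) = 304.0 J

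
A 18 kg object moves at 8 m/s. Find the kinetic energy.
KE = ½mv² = ½(18)(8)² = 576.0 J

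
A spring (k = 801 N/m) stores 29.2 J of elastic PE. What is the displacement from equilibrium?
x = √(2·PE/k) = √(2·29.2/801) = 0.27 m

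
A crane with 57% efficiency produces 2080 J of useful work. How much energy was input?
W_in = W_out/η = 2080/0.57 = 3649 J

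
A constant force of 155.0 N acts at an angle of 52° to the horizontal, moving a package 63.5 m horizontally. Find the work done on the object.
W = F·d·cosθ = (155.0)(63.5)cos(52°) = 6060 J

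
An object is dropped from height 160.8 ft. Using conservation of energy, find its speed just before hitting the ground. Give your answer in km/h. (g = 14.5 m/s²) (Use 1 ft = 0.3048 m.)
Convert to SI: h = 49.0118 m
mgh = ½mv² ⇒ v = √(2gh) = √(2·14.5·49.0118) = 37.7007 m/s = 135.7 km/h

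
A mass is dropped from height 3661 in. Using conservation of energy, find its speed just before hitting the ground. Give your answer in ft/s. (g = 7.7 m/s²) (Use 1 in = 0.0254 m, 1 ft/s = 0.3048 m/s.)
Convert to SI: h = 92.9894 m
mgh = ½mv² ⇒ v = √(2gh) = √(2·7.7·92.9894) = 37.8423 m/s = 124.2 ft/s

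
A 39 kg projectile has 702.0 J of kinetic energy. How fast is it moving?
v = √(2·KE/m) = √(2·702.0/39) = 6.0 m/s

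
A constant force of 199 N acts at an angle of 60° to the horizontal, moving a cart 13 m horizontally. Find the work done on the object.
W = F·d·cosθ = (199)(13)cos(60°) = 1294 J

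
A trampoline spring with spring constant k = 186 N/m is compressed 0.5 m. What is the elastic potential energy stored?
PE = ½kx² = ½(186)(0.5)² = 23.25 J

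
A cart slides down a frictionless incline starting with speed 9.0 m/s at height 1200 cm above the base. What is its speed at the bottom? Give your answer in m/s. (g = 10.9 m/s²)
Convert to SI: v₀ = 9.0 m/s, h = 12.0 m
½mv₀² + mgh = ½mv² ⇒ v = √(v₀² + 2gh) = √(9.0² + 2·10.9·12.0) = 18.51 m/s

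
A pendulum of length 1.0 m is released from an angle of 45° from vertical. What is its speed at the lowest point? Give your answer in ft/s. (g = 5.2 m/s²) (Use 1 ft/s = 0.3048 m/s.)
h = L(1 − cosθ) = 1.0(1 − cos45°) = 0.292893 m
v = √(2gh) = √(2·5.2·0.292893) = 1.7453 m/s = 5.726 ft/s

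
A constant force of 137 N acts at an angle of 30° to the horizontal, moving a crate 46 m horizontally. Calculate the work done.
W = F·d·cosθ = (137)(46)cos(30°) = 5458 J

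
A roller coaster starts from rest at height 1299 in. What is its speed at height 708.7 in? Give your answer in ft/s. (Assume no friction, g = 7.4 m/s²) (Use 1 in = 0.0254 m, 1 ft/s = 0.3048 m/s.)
Convert to SI: h₁−h₂ = 14.9936 m
mgh₁ = mgh₂ + ½mv² ⇒ v = √(2g(h₁−h₂)) = √(2·7.4·14.9936) = 14.8965 m/s = 48.87 ft/s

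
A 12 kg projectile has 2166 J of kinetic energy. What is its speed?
v = √(2·KE/m) = √(2·2166/12) = 19.0 m/s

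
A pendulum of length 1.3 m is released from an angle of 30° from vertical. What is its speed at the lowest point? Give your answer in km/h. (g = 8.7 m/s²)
h = L(1 − cosθ) = 1.3(1 − cos30°) = 0.174167 m
v = √(2gh) = √(2·8.7·0.174167) = 1.74083 m/s = 6.267 km/h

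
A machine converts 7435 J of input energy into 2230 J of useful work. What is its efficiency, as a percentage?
η = W_out/W_in = 2230/7435 = 29.99%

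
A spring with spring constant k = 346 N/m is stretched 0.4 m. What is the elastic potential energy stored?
PE = ½kx² = ½(346)(0.4)² = 27.68 J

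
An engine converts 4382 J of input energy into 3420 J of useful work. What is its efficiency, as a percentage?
η = W_out/W_in = 3420/4382 = 78.05%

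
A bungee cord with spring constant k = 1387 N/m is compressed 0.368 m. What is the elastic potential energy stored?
PE = ½kx² = ½(1387)(0.368)² = 93.92 J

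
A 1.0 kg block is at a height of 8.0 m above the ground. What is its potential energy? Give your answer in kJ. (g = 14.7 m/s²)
PE = mgh = (1.0)(14.7)(8.0) = 117.6 J = 0.1176 kJ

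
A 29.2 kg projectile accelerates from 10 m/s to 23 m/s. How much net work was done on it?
W = ΔKE = ½m(v₂² − v₁²) = ½(29.2)(23² − 10²) = 6263.4 J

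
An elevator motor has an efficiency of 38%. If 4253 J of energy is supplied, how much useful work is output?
W_out = η·W_in = 0.38·4253 = 1616.14 J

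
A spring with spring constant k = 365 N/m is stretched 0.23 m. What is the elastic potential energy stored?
PE = ½kx² = ½(365)(0.23)² = 9.654 J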